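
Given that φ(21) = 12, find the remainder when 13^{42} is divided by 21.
By Euler: 13^{12} ≡ 1 (mod 21) since gcd(13, 21) = 1. 42 = 3×12 + 6. So 13^{42} ≡ 13^{6} ≡ 1 (mod 21)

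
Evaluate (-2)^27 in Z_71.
By repeated squaring mod 71: (-2)^{1}≡69, (-2)^{2}≡4, (-2)^{4}≡16, (-2)^{8}≡43, (-2)^{16}≡3. Then (-2)^{27} = (-2)^{16+8+2+1} ≡ 3 × 43 × 4 × 69 ≡ 33 mod 71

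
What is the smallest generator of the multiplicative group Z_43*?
g = 3. For each prime q|42: 3^{21}≡42, 3^{14}≡36, 3^{6}≡41, none ≡ 1, so ord_43(3) = 42 and 3 is a primitive root.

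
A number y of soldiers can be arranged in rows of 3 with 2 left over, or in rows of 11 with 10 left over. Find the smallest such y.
M = 3 × 11 = 33. M₁ = 11, y₁ ≡ 2 mod 3. M₂ = 3, y₂ ≡ 4 mod 11. y = 2×11×2 + 10×3×4 ≡ 32 mod 33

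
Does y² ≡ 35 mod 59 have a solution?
By Euler's criterion: 35^{29} ≡ 1 mod 59. Since this equals 1, 35 is a QR.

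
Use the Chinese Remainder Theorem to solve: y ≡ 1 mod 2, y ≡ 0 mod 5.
M = 2 × 5 = 10. M₁ = 5, y₁ ≡ 1 mod 2. M₂ = 2, y₂ ≡ 3 mod 5. y = 1×5×1 + 0×2×3 ≡ 5 mod 10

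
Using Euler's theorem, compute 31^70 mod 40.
By Euler: 31^{16} ≡ 1 (mod 40) since gcd(31, 40) = 1. 70 = 4×16 + 6. So 31^{70} ≡ 31^{6} ≡ 1 (mod 40)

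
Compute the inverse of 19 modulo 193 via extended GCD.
Extended GCD: 19(61) + 193(-6) = 1. So 19^(-1) ≡ 61 (mod 193). Verify: 19 × 61 = 1159 ≡ 1 (mod 193)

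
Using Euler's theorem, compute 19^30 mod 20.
By Euler: 19^{8} ≡ 1 (mod 20) since gcd(19, 20) = 1. 30 = 3×8 + 6. So 19^{30} ≡ 19^{6} ≡ 1 (mod 20)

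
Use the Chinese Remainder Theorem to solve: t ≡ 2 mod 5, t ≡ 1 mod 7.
M = 5 × 7 = 35. M₁ = 7, y₁ ≡ 3 mod 5. M₂ = 5, y₂ ≡ 3 mod 7. t = 2×7×3 + 1×5×3 ≡ 22 mod 35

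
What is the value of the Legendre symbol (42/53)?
(42/53) = 42^{26} mod 53 = 1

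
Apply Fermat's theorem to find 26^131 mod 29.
By Fermat: 26^{28} ≡ 1 mod 29. 131 = 4×28 + 19. So 26^{131} ≡ 26^{19} ≡ 11 mod 29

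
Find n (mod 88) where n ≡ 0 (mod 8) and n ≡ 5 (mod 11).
M = 8 × 11 = 88. M₁ = 11, y₁ ≡ 3 (mod 8). M₂ = 8, y₂ ≡ 7 (mod 11). n = 0×11×3 + 5×8×7 ≡ 16 (mod 88)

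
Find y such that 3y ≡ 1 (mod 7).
Since 7 is prime, by Fermat 3^(-1) ≡ 3^{5} ≡ 5 (mod 7). Verify: 3 × 5 = 15 ≡ 1 (mod 7)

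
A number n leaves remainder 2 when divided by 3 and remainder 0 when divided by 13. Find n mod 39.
M = 3 × 13 = 39. M₁ = 13, y₁ ≡ 1 mod 3. M₂ = 3, y₂ ≡ 9 mod 13. n = 2×13×1 + 0×3×9 ≡ 26 mod 39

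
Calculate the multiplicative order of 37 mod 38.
Powers of 37 mod 38: 37^1≡37, 37^2≡1. ord_38(37) = 2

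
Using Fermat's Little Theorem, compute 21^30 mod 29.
By Fermat: 21^{28} ≡ 1 mod 29. So 21^{30} = 21^{28} · 21^{2} ≡ 21^{2} ≡ 6 mod 29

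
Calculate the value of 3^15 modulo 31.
By repeated squaring (mod 31): 3^{1}≡3, 3^{2}≡9, 3^{4}≡19, 3^{8}≡20. Then 3^{15} = 3^{8+4+2+1} ≡ 20 × 19 × 9 × 3 ≡ 30 (mod 31)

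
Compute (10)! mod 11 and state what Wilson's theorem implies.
(10)! mod 11 = 10. Since this equals -1 (mod 11), Wilson confirms 11 is prime.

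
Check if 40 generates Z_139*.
ord_139(40) divides 138. For each prime q|138: 40^{69}≡138, 40^{46}≡42, 40^{6}≡125, none ≡ 1. So 40 has order 138 and is a primitive root mod 139.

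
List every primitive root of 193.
There are φ(192) = 64 primitive roots mod 193: {5, 10, 15, 17, 19, 22, 26, 30, 34, 37, 38, 40, 41, 44, 45, 47, 51, 52, 53, 57, 58, 61, 66, 70, 73, 77, 78, 79, 80, 82, 90, 91, 102, 103, 111, 113, 114, 115, 116, 120, 123, 127, 132, 135, 136, 140, 141, 142, 146, 148, 149, 152, 153, 155, 156, 159, 163, 167, 171, 174, 176, 178, 183, 188}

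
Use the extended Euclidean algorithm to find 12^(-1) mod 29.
Extended GCD: 12(-12) + 29(5) = 1. So 12^(-1) ≡ -12 ≡ 17 mod 29. Verify: 12 × 17 = 204 ≡ 1 mod 29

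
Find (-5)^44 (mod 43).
Using Fermat: (-5)^{42} ≡ 1 (mod 43). 44 ≡ 2 (mod 42). So (-5)^{44} ≡ (-5)^{2} ≡ 25 (mod 43)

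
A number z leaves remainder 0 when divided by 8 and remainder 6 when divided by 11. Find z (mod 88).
M = 8 × 11 = 88. M₁ = 11, y₁ ≡ 3 (mod 8). M₂ = 8, y₂ ≡ 7 (mod 11). z = 0×11×3 + 6×8×7 ≡ 72 (mod 88)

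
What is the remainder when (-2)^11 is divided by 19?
By repeated squaring mod 19: (-2)^{1}≡17, (-2)^{2}≡4, (-2)^{4}≡16, (-2)^{8}≡9. Then (-2)^{11} = (-2)^{8+2+1} ≡ 9 × 4 × 17 ≡ 4 mod 19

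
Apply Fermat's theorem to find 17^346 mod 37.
By Fermat: 17^{36} ≡ 1 mod 37. 346 ≡ 22 mod 36. So 17^{346} ≡ 17^{22} ≡ 25 mod 37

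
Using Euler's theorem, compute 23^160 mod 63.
By Euler: 23^{36} ≡ 1 (mod 63) since gcd(23, 63) = 1. 160 = 4×36 + 16. So 23^{160} ≡ 23^{16} ≡ 58 (mod 63)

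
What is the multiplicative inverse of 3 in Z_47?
Since 47 is prime, by Fermat 3^(-1) ≡ 3^{45} ≡ 16 mod 47. Verify: 3 × 16 = 48 ≡ 1 mod 47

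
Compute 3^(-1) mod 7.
Since 7 is prime, by Fermat 3^(-1) ≡ 3^{5} ≡ 5 mod 7. Verify: 3 × 5 = 15 ≡ 1 mod 7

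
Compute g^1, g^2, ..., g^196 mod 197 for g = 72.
72^1, 72^2, ..., 72^{196} mod 197: [72, 62, 130, 101, 180, 155, 128, 154, 56, 92, 123, 188, 140, 33, 12, 76, 153, 181, 30, 190, 87, 157, 75, 81, 119, 97, 89, 104, 2, 144, 124, 63, 5, 163, 113, 59, 111, 112, 184, 49, 179, 83, 66, 24, 152, 109, 165, 60, 183, 174, 117, 150, 162, 41, 194, 178, 11, 4, 91, 51, 126, 10, 129, 29, 118, 25, 27, 171, 98, 161, 166, 132, 48, 107, 21, 133, 120, 169, 151, 37, 103, 127, 82, 191, 159, 22, 8, 182, 102, 55, 20, 61, 58, 39, 50, 54, 145, 196, 125, 135, 67, 96, 17, 42, 69, 43, 141, 105, 74, 9, 57, 164, 185, 121, 44, 16, 167, 7, 110, 40, 122, 116, 78, 100, 108, 93, 195, 53, 73, 134, 192, 34, 84, 138, 86, 85, 13, 148, 18, 114, 131, 173, 45, 88, 32, 137, 14, 23, 80, 47, 35, 156, 3, 19, 186, 193, 106, 146, 71, 187, 68, 168, 79, 172, 170, 26, 99, 36, 31, 65, 149, 90, 176, 64, 77, 28, 46, 160, 94, 70, 115, 6, 38, 175, 189, 15, 95, 142, 177, 136, 139, 158, 147, 143, 52, 1]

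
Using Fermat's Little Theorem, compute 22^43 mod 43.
By Fermat: 22^{42} ≡ 1 mod 43. So 22^{43} = 22^{42} · 22^{1} ≡ 22^{1} ≡ 22 mod 43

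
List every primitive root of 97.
There are φ(96) = 32 primitive roots mod 97: {5, 7, 10, 13, 14, 15, 17, 21, 23, 26, 29, 37, 38, 39, 40, 41, 56, 57, 58, 59, 60, 68, 71, 74, 76, 80, 82, 83, 84, 87, 90, 92}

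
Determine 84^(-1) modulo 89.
Since 89 is prime, by Fermat 84^(-1) ≡ 84^{87} ≡ 71 mod 89. Verify: 84 × 71 = 5964 ≡ 1 mod 89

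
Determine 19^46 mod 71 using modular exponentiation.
By repeated squaring (mod 71): 19^{1}≡19, 19^{2}≡6, 19^{4}≡36, 19^{8}≡18, 19^{16}≡40, 19^{32}≡38. Then 19^{46} = 19^{32+8+4+2} ≡ 38 × 18 × 36 × 6 ≡ 64 (mod 71)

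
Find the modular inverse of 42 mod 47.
Since 47 is prime, by Fermat 42^(-1) ≡ 42^{45} ≡ 28 (mod 47). Verify: 42 × 28 = 1176 ≡ 1 (mod 47)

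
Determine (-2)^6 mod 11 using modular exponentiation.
By repeated squaring mod 11: (-2)^{1}≡9, (-2)^{2}≡4, (-2)^{4}≡5. Then (-2)^{6} = (-2)^{4+2} ≡ 5 × 4 ≡ 9 mod 11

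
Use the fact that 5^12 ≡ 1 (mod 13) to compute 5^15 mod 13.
By Fermat: 5^{12} ≡ 1 (mod 13). So 5^{15} = 5^{12} · 5^{3} ≡ 5^{3} ≡ 8 (mod 13)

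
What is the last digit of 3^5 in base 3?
By repeated squaring (mod 3): 3^{1}≡0, 3^{2}≡0, 3^{4}≡0. Then 3^{5} = 3^{4+1} ≡ 0 × 0 ≡ 0 (mod 3)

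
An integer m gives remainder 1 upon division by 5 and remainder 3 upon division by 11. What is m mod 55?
M = 5 × 11 = 55. M₁ = 11, y₁ ≡ 1 mod 5. M₂ = 5, y₂ ≡ 9 mod 11. m = 1×11×1 + 3×5×9 ≡ 36 mod 55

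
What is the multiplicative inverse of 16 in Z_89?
Since 89 is prime, by Fermat 16^(-1) ≡ 16^{87} ≡ 39 (mod 89). Verify: 16 × 39 = 624 ≡ 1 (mod 89)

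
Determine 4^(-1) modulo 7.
Since 7 is prime, by Fermat 4^(-1) ≡ 4^{5} ≡ 2 mod 7. Verify: 4 × 2 = 8 ≡ 1 mod 7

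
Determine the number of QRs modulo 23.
For prime 23, there are (p-1)/2 = (23-1)/2 = 11 quadratic residues (excluding 0).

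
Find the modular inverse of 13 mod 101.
Since 101 is prime, by Fermat 13^(-1) ≡ 13^{99} ≡ 70 (mod 101). Verify: 13 × 70 = 910 ≡ 1 (mod 101)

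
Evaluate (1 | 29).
(1/29) = 1^{14} mod 29 = 1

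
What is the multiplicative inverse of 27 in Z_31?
Since 31 is prime, by Fermat 27^(-1) ≡ 27^{29} ≡ 23 mod 31. Verify: 27 × 23 = 621 ≡ 1 mod 31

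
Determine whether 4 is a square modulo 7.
By Euler's criterion: 4^{3} ≡ 1 mod 7. Since this equals 1, 4 is a QR.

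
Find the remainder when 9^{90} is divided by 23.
By Fermat: 9^{22} ≡ 1 (mod 23). 90 = 4×22 + 2. So 9^{90} ≡ 9^{2} ≡ 12 (mod 23)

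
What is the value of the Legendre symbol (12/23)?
(12/23) = 12^{11} mod 23 = 1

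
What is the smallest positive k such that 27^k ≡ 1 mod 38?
Powers of 27 mod 38: 27^1≡27, 27^2≡7, 27^3≡37, 27^4≡11, 27^5≡31, 27^6≡1. So the order of 27 is 6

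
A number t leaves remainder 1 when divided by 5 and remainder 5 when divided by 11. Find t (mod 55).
M = 5 × 11 = 55. M₁ = 11, y₁ ≡ 1 (mod 5). M₂ = 5, y₂ ≡ 9 (mod 11). t = 1×11×1 + 5×5×9 ≡ 16 (mod 55)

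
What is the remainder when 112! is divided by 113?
By Wilson's theorem, (112)! ≡ -1 ≡ 112 mod 113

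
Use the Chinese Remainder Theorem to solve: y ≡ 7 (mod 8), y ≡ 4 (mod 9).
M = 8 × 9 = 72. M₁ = 9, y₁ ≡ 1 (mod 8). M₂ = 8, y₂ ≡ 8 (mod 9). y = 7×9×1 + 4×8×8 ≡ 31 (mod 72)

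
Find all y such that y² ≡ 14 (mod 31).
The square roots of 14 mod 31 are 18 and 13. Verify: 18² = 324 ≡ 14 (mod 31)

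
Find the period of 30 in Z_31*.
Powers of 30 mod 31: 30^1≡30, 30^2≡1. ord_31(30) = 2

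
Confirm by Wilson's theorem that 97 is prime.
(96)! mod 97 = 96. Since this equals -1 (mod 97), Wilson confirms 97 is prime.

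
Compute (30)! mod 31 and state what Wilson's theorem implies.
(30)! mod 31 = 30. Since this equals -1 mod 31, Wilson confirms 31 is prime.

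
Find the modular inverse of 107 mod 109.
Since 109 is prime, by Fermat 107^(-1) ≡ 107^{107} ≡ 54 mod 109. Verify: 107 × 54 = 5778 ≡ 1 mod 109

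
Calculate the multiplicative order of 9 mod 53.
Powers of 9 mod 53: 9^1≡9, 9^2≡28, 9^3≡40, 9^4≡42, 9^5≡7, 9^6≡10, 9^7≡37, 9^8≡15, 9^9≡29, 9^10≡49, 9^11≡17, 9^12≡47, 9^13≡52, 9^14≡44, 9^15≡25, 9^16≡13, 9^17≡11, 9^18≡46, 9^19≡43, 9^20≡16, 9^21≡38, 9^22≡24, 9^23≡4, 9^24≡36, 9^25≡6, 9^26≡1. So the order of 9 is 26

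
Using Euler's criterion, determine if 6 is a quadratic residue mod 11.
By Euler's criterion: 6^{5} ≡ 10 mod 11. Since this equals -1 (≡ 10), 6 is not a QR.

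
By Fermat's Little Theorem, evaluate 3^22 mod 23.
By Fermat's Little Theorem, 3^{22} ≡ 1 (mod 23) since 23 is prime and gcd(3, 23) = 1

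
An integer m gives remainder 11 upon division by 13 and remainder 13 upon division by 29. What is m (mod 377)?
M = 13 × 29 = 377. M₁ = 29, y₁ ≡ 9 (mod 13). M₂ = 13, y₂ ≡ 9 (mod 29). m = 11×29×9 + 13×13×9 ≡ 245 (mod 377)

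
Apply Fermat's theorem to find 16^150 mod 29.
By Fermat: 16^{28} ≡ 1 mod 29. 150 = 5×28 + 10. So 16^{150} ≡ 16^{10} ≡ 7 mod 29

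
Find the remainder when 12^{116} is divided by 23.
By Fermat: 12^{22} ≡ 1 mod 23. 116 = 5×22 + 6. So 12^{116} ≡ 12^{6} ≡ 9 mod 23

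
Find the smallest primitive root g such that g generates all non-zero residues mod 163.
g = 2. Powers: [2, 4, 8, 16, 32, 64, 128, 93, 23, ...] generates all 162 non-zero residues.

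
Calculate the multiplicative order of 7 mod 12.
Powers of 7 mod 12: 7^1≡7, 7^2≡1. Order = 2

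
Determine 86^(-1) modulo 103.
Since 103 is prime, by Fermat 86^(-1) ≡ 86^{101} ≡ 6 mod 103. Verify: 86 × 6 = 516 ≡ 1 mod 103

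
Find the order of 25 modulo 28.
Powers of 25 mod 28: 25^1≡25, 25^2≡9, 25^3≡1. Order = 3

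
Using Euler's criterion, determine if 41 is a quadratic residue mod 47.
By Euler's criterion: 41^{23} ≡ 46 (mod 47). Since this equals -1 (≡ 46), 41 is not a QR.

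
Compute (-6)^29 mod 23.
Using Fermat: (-6)^{22} ≡ 1 mod 23. 29 ≡ 7 mod 22. So (-6)^{29} ≡ (-6)^{7} ≡ 20 mod 23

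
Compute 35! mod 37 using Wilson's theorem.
(36)! = (35)! × (36) ≡ -1 mod 37. So (35)! ≡ -1 × (36)^(-1) ≡ (-1)×(-1) = 1 mod 37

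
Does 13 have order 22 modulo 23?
13^{11} ≡ 1 mod 23 and 11 < 22, so ord_23(13) = 11 ≠ 22 and 13 is not a primitive root.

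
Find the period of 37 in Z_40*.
Powers of 37 mod 40: 37^1≡37, 37^2≡9, 37^3≡13, 37^4≡1. Order = 4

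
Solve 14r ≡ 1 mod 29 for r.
Since 29 is prime, by Fermat 14^(-1) ≡ 14^{27} ≡ 27 mod 29. Verify: 14 × 27 = 378 ≡ 1 mod 29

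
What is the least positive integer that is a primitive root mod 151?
g = 6. Powers: [6, 36, 65, 88, 75, 148, 133, 43, 107, 38, ...] generates all 150 non-zero residues.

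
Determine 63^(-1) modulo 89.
Since 89 is prime, by Fermat 63^(-1) ≡ 63^{87} ≡ 65 (mod 89). Verify: 63 × 65 = 4095 ≡ 1 (mod 89)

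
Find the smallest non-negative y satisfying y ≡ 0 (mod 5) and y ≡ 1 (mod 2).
M = 5 × 2 = 10. M₁ = 2, y₁ ≡ 3 (mod 5). M₂ = 5, y₂ ≡ 1 (mod 2). y = 0×2×3 + 1×5×1 ≡ 5 (mod 10)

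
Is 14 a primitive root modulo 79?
14^{26} ≡ 1 mod 79 and 26 < 78, so ord_79(14) = 26 ≠ 78 and 14 is not a primitive root.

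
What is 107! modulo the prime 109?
(108)! = (107)! × (108) ≡ -1 mod 109. So (107)! ≡ -1 × (108)^(-1) ≡ (-1)×(-1) = 1 mod 109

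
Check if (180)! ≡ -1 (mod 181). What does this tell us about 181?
(180)! mod 181 = 180. Since this equals -1 (mod 181), Wilson confirms 181 is prime.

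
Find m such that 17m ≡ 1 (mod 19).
Since 19 is prime, by Fermat 17^(-1) ≡ 17^{17} ≡ 9 (mod 19). Verify: 17 × 9 = 153 ≡ 1 (mod 19)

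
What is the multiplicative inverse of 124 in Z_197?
Since 197 is prime, by Fermat 124^(-1) ≡ 124^{195} ≡ 170 mod 197. Verify: 124 × 170 = 21080 ≡ 1 mod 197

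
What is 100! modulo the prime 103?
(102)! = (100)! × (101) × (102) ≡ -1 (mod 103). So (100)! ≡ -1 × [(102)(101)]^(-1) ≡ 51 (mod 103)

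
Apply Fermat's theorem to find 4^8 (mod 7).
By Fermat: 4^{6} ≡ 1 (mod 7). So 4^{8} = 4^{6} · 4^{2} ≡ 4^{2} ≡ 2 (mod 7)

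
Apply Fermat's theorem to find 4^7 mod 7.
By Fermat: 4^{6} ≡ 1 mod 7. So 4^{7} = 4^{6} · 4^{1} ≡ 4^{1} ≡ 4 mod 7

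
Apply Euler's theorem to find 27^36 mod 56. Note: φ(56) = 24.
By Euler: 27^{24} ≡ 1 mod 56 since gcd(27, 56) = 1. 36 = 1×24 + 12. So 27^{36} ≡ 27^{12} ≡ 1 mod 56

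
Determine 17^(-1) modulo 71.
Since 71 is prime, by Fermat 17^(-1) ≡ 17^{69} ≡ 46 (mod 71). Verify: 17 × 46 = 782 ≡ 1 (mod 71)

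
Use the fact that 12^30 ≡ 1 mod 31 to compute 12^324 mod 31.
By Fermat: 12^{30} ≡ 1 mod 31. 324 ≡ 24 mod 30. So 12^{324} ≡ 12^{24} ≡ 16 mod 31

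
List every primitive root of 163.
There are φ(162) = 54 primitive roots mod 163: {2, 3, 7, 11, 12, 18, 19, 20, 29, 32, 42, 44, 45, 50, 52, 63, 66, 67, 68, 70, 72, 73, 75, 76, 79, 80, 82, 89, 92, 94, 101, 103, 106, 107, 108, 109, 112, 114, 116, 117, 120, 122, 124, 128, 129, 130, 137, 139, 147, 148, 149, 153, 154, 159}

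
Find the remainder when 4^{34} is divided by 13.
By Fermat: 4^{12} ≡ 1 mod 13. 34 = 2×12 + 10. So 4^{34} ≡ 4^{10} ≡ 9 mod 13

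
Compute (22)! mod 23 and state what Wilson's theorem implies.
(22)! mod 23 = 22. Since this equals -1 (mod 23), Wilson confirms 23 is prime.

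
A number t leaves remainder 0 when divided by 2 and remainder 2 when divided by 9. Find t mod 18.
M = 2 × 9 = 18. M₁ = 9, y₁ ≡ 1 mod 2. M₂ = 2, y₂ ≡ 5 mod 9. t = 0×9×1 + 2×2×5 ≡ 2 mod 18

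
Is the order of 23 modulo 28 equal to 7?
Powers of 23 mod 28: 23^1≡23, 23^2≡25, 23^3≡15, 23^4≡9, 23^5≡11, 23^6≡1. Already 23^6≡1, so the order is 6 < 7. No, the actual order is 6.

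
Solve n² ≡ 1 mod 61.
The square roots of 1 mod 61 are 1 and 60. Verify: 1² = 1 ≡ 1 mod 61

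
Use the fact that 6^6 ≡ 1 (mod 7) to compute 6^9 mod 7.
By Fermat: 6^{6} ≡ 1 (mod 7). So 6^{9} = 6^{6} · 6^{3} ≡ 6^{3} ≡ 6 (mod 7)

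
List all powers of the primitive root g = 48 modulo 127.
48^1, 48^2, ..., 48^{126} mod 127: [48, 18, 102, 70, 58, 117, 28, 74, 123, 62, 55, 100, 101, 22, 40, 15, 85, 16, 6, 34, 108, 104, 39, 94, 67, 41, 63, 103, 118, 76, 92, 98, 5, 113, 90, 2, 96, 36, 77, 13, 116, 107, 56, 21, 119, 124, 110, 73, 75, 44, 80, 30, 43, 32, 12, 68, 89, 81, 78, 61, 7, 82, 126, 79, 109, 25, 57, 69, 10, 99, 53, 4, 65, 72, 27, 26, 105, 87, 112, 42, 111, 121, 93, 19, 23, 88, 33, 60, 86, 64, 24, 9, 51, 35, 29, 122, 14, 37, 125, 31, 91, 50, 114, 11, 20, 71, 106, 8, 3, 17, 54, 52, 83, 47, 97, 84, 95, 115, 59, 38, 46, 49, 66, 120, 45, 1]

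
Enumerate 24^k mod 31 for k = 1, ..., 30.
24^1, 24^2, ..., 24^{30} mod 31: [24, 18, 29, 14, 26, 4, 3, 10, 23, 25, 11, 16, 12, 9, 30, 7, 13, 2, 17, 5, 27, 28, 21, 8, 6, 20, 15, 19, 22, 1]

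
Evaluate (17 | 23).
(17/23) = 17^{11} mod 23 = -1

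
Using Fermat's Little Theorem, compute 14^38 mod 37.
By Fermat: 14^{36} ≡ 1 (mod 37). So 14^{38} = 14^{36} · 14^{2} ≡ 14^{2} ≡ 11 (mod 37)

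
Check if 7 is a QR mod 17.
By Euler's criterion: 7^{8} ≡ 16 (mod 17). Since this equals -1 (≡ 16), 7 is not a QR.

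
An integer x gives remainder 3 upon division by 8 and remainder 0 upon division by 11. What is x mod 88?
M = 8 × 11 = 88. M₁ = 11, y₁ ≡ 3 mod 8. M₂ = 8, y₂ ≡ 7 mod 11. x = 3×11×3 + 0×8×7 ≡ 11 mod 88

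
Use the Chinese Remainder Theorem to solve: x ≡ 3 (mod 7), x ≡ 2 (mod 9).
M = 7 × 9 = 63. M₁ = 9, y₁ ≡ 4 (mod 7). M₂ = 7, y₂ ≡ 4 (mod 9). x = 3×9×4 + 2×7×4 ≡ 38 (mod 63)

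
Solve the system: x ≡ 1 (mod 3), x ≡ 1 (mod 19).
M = 3 × 19 = 57. M₁ = 19, y₁ ≡ 1 (mod 3). M₂ = 3, y₂ ≡ 13 (mod 19). x = 1×19×1 + 1×3×13 ≡ 1 (mod 57)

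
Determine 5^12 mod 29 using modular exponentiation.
By repeated squaring (mod 29): 5^{1}≡5, 5^{2}≡25, 5^{4}≡16, 5^{8}≡24. Then 5^{12} = 5^{8+4} ≡ 24 × 16 ≡ 7 (mod 29)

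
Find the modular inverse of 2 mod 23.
Since 23 is prime, by Fermat 2^(-1) ≡ 2^{21} ≡ 12 mod 23. Verify: 2 × 12 = 24 ≡ 1 mod 23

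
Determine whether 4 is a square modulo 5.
By Euler's criterion: 4^{2} ≡ 1 (mod 5). Since this equals 1, 4 is a QR.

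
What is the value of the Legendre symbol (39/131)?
(39/131) = 39^{65} mod 131 = 1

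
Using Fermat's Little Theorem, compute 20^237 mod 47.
By Fermat: 20^{46} ≡ 1 (mod 47). 237 ≡ 7 (mod 46). So 20^{237} ≡ 20^{7} ≡ 26 (mod 47)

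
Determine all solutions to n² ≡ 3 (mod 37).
The square roots of 3 mod 37 are 22 and 15. Verify: 22² = 484 ≡ 3 (mod 37)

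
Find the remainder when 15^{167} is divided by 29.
By Fermat: 15^{28} ≡ 1 (mod 29). 167 = 5×28 + 27. So 15^{167} ≡ 15^{27} ≡ 2 (mod 29)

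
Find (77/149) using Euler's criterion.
(77/149) = 77^{74} mod 149 = -1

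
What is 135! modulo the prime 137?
(136)! = (135)! × (136) ≡ -1 (mod 137). So (135)! ≡ -1 × (136)^(-1) ≡ (-1)×(-1) = 1 (mod 137)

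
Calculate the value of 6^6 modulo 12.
By repeated squaring mod 12: 6^{1}≡6, 6^{2}≡0, 6^{4}≡0. Then 6^{6} = 6^{4+2} ≡ 0 × 0 ≡ 0 mod 12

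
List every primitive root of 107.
There are φ(106) = 52 primitive roots mod 107: {2, 5, 6, 7, 8, 15, 17, 18, 20, 21, 22, 24, 26, 28, 31, 32, 38, 43, 45, 46, 50, 51, 54, 55, 58, 59, 60, 63, 65, 66, 67, 68, 70, 71, 72, 73, 74, 77, 78, 80, 82, 84, 88, 91, 93, 94, 95, 96, 97, 98, 103, 104}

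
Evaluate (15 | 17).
(15/17) = 15^{8} mod 17 = 1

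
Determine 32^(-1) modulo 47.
Since 47 is prime, by Fermat 32^(-1) ≡ 32^{45} ≡ 25 mod 47. Verify: 32 × 25 = 800 ≡ 1 mod 47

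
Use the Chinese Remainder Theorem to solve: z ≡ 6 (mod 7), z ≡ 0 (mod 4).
M = 7 × 4 = 28. M₁ = 4, y₁ ≡ 2 (mod 7). M₂ = 7, y₂ ≡ 3 (mod 4). z = 6×4×2 + 0×7×3 ≡ 20 (mod 28)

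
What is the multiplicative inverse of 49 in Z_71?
Since 71 is prime, by Fermat 49^(-1) ≡ 49^{69} ≡ 29 mod 71. Verify: 49 × 29 = 1421 ≡ 1 mod 71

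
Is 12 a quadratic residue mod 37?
By Euler's criterion: 12^{18} ≡ 1 mod 37. Since this equals 1, 12 is a QR.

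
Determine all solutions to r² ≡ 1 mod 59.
The square roots of 1 mod 59 are 1 and 58. Verify: 1² = 1 ≡ 1 mod 59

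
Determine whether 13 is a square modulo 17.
By Euler's criterion: 13^{8} ≡ 1 (mod 17). Since this equals 1, 13 is a QR.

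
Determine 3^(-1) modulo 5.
Since 5 is prime, by Fermat 3^(-1) ≡ 3^{3} ≡ 2 mod 5. Verify: 3 × 2 = 6 ≡ 1 mod 5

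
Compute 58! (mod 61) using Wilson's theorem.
(60)! = (58)! × (59) × (60) ≡ -1 (mod 61). So (58)! ≡ -1 × [(60)(59)]^(-1) ≡ 30 (mod 61)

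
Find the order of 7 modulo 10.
Powers of 7 mod 10: 7^1≡7, 7^2≡9, 7^3≡3, 7^4≡1. Order = 4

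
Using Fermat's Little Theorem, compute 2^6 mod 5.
By Fermat: 2^{4} ≡ 1 mod 5. So 2^{6} = 2^{4} · 2^{2} ≡ 2^{2} ≡ 4 mod 5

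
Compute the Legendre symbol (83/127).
(83/127) = 83^{63} mod 127 = -1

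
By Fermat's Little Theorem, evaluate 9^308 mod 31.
By Fermat: 9^{30} ≡ 1 mod 31. 308 ≡ 8 mod 30. So 9^{308} ≡ 9^{8} ≡ 28 mod 31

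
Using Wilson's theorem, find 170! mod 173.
(172)! = (170)! × (171) × (172) ≡ -1 (mod 173). So (170)! ≡ -1 × [(172)(171)]^(-1) ≡ 86 (mod 173)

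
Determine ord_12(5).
Powers of 5 mod 12: 5^1≡5, 5^2≡1. Order = 2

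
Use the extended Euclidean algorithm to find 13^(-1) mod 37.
Extended GCD: 13(-17) + 37(6) = 1. So 13^(-1) ≡ -17 ≡ 20 (mod 37). Verify: 13 × 20 = 260 ≡ 1 (mod 37)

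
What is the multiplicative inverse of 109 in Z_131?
Since 131 is prime, by Fermat 109^(-1) ≡ 109^{129} ≡ 125 (mod 131). Verify: 109 × 125 = 13625 ≡ 1 (mod 131)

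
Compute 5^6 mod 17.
By repeated squaring mod 17: 5^{1}≡5, 5^{2}≡8, 5^{4}≡13. Then 5^{6} = 5^{4+2} ≡ 13 × 8 ≡ 2 mod 17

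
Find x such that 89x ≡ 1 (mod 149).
Since 149 is prime, by Fermat 89^(-1) ≡ 89^{147} ≡ 72 (mod 149). Verify: 89 × 72 = 6408 ≡ 1 (mod 149)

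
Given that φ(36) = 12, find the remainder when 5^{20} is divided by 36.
By Euler: 5^{12} ≡ 1 (mod 36) since gcd(5, 36) = 1. 20 = 1×12 + 8. So 5^{20} ≡ 5^{8} ≡ 25 (mod 36)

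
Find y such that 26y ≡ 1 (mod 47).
Since 47 is prime, by Fermat 26^(-1) ≡ 26^{45} ≡ 38 (mod 47). Verify: 26 × 38 = 988 ≡ 1 (mod 47)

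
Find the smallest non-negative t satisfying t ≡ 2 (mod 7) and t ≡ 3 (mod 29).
M = 7 × 29 = 203. M₁ = 29, y₁ ≡ 1 (mod 7). M₂ = 7, y₂ ≡ 25 (mod 29). t = 2×29×1 + 3×7×25 ≡ 177 (mod 203)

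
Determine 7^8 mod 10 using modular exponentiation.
By repeated squaring (mod 10): 7^{1}≡7, 7^{2}≡9, 7^{4}≡1, 7^{8}≡1. So 7^{8} ≡ 1 (mod 10)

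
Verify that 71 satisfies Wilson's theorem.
(70)! mod 71 = 70. Since this equals -1 (mod 71), Wilson confirms 71 is prime.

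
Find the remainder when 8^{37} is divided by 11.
By Fermat: 8^{10} ≡ 1 (mod 11). 37 = 3×10 + 7. So 8^{37} ≡ 8^{7} ≡ 2 (mod 11)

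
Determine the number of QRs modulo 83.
For prime 83, there are (p-1)/2 = (83-1)/2 = 41 quadratic residues (excluding 0).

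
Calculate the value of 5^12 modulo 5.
By repeated squaring mod 5: 5^{1}≡0, 5^{2}≡0, 5^{4}≡0, 5^{8}≡0. Then 5^{12} = 5^{8+4} ≡ 0 × 0 ≡ 0 mod 5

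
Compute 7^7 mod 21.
By repeated squaring (mod 21): 7^{1}≡7, 7^{2}≡7, 7^{4}≡7. Then 7^{7} = 7^{4+2+1} ≡ 7 × 7 × 7 ≡ 7 (mod 21)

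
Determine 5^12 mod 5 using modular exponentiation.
By repeated squaring mod 5: 5^{1}≡0, 5^{2}≡0, 5^{4}≡0, 5^{8}≡0. Then 5^{12} = 5^{8+4} ≡ 0 × 0 ≡ 0 mod 5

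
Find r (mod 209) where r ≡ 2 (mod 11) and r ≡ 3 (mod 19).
M = 11 × 19 = 209. M₁ = 19, y₁ ≡ 7 (mod 11). M₂ = 11, y₂ ≡ 7 (mod 19). r = 2×19×7 + 3×11×7 ≡ 79 (mod 209)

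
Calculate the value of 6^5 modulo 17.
By repeated squaring mod 17: 6^{1}≡6, 6^{2}≡2, 6^{4}≡4. Then 6^{5} = 6^{4+1} ≡ 4 × 6 ≡ 7 mod 17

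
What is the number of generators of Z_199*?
Number of primitive roots mod 199 = φ(p-1) = φ(198) = 60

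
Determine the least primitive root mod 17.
g = 3. For each prime q|16: 3^{8}≡16, none ≡ 1, so ord_17(3) = 16 and 3 is a primitive root.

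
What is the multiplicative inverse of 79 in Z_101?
Since 101 is prime, by Fermat 79^(-1) ≡ 79^{99} ≡ 78 (mod 101). Verify: 79 × 78 = 6162 ≡ 1 (mod 101)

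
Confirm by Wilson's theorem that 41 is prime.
(40)! mod 41 = 40. Since this equals -1 (mod 41), Wilson confirms 41 is prime.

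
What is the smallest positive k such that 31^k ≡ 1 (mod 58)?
Powers of 31 mod 58: 31^1≡31, 31^2≡33, 31^3≡37, 31^4≡45, 31^5≡3, 31^6≡35, 31^7≡41, 31^8≡53, 31^9≡19, 31^10≡9, 31^11≡47, 31^12≡7, 31^13≡43, 31^14≡57, 31^15≡27, 31^16≡25, 31^17≡21, 31^18≡13, 31^19≡55, 31^20≡23, 31^21≡17, 31^22≡5, 31^23≡39, 31^24≡49, 31^25≡11, 31^26≡51, 31^27≡15, 31^28≡1. Order = 28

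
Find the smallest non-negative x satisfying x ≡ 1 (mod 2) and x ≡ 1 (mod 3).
M = 2 × 3 = 6. M₁ = 3, y₁ ≡ 1 (mod 2). M₂ = 2, y₂ ≡ 2 (mod 3). x = 1×3×1 + 1×2×2 ≡ 1 (mod 6)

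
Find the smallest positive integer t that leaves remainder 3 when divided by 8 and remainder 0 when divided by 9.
M = 8 × 9 = 72. M₁ = 9, y₁ ≡ 1 mod 8. M₂ = 8, y₂ ≡ 8 mod 9. t = 3×9×1 + 0×8×8 ≡ 27 mod 72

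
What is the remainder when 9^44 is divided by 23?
Using Fermat: 9^{22} ≡ 1 mod 23. 44 ≡ 0 mod 22. So 9^{44} ≡ 9^{0} ≡ 1 mod 23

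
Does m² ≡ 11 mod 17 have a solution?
By Euler's criterion: 11^{8} ≡ 16 mod 17. Since this equals -1 (≡ 16), 11 is not a QR.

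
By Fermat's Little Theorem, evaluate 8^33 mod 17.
By Fermat: 8^{16} ≡ 1 mod 17. 33 = 2×16 + 1. So 8^{33} ≡ 8^{1} ≡ 8 mod 17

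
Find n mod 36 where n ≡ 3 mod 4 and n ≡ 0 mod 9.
M = 4 × 9 = 36. M₁ = 9, y₁ ≡ 1 mod 4. M₂ = 4, y₂ ≡ 7 mod 9. n = 3×9×1 + 0×4×7 ≡ 27 mod 36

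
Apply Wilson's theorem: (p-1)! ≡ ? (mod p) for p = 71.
By Wilson's theorem, (70)! ≡ -1 ≡ 70 (mod 71)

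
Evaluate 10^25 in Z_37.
By repeated squaring (mod 37): 10^{1}≡10, 10^{2}≡26, 10^{4}≡10, 10^{8}≡26, 10^{16}≡10. Then 10^{25} = 10^{16+8+1} ≡ 10 × 26 × 10 ≡ 10 (mod 37)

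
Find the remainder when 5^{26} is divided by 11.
By Fermat: 5^{10} ≡ 1 mod 11. 26 = 2×10 + 6. So 5^{26} ≡ 5^{6} ≡ 5 mod 11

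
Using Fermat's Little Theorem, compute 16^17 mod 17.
By Fermat: 16^{16} ≡ 1 mod 17. So 16^{17} = 16^{16} · 16^{1} ≡ 16^{1} ≡ 16 mod 17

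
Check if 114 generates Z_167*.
114^{83} ≡ 1 mod 167 and 83 < 166, so ord_167(114) = 83 ≠ 166 and 114 is not a primitive root.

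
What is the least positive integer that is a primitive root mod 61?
g = 2. Powers: [2, 4, 8, 16, 32, 3, 6, 12, 24, 48, ...] generates all 60 non-zero residues.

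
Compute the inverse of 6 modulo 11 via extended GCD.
Extended GCD: 6(2) + 11(-1) = 1. So 6^(-1) ≡ 2 (mod 11). Verify: 6 × 2 = 12 ≡ 1 (mod 11)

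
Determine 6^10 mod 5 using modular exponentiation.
Using Fermat: 6^{4} ≡ 1 (mod 5). 10 ≡ 2 (mod 4). So 6^{10} ≡ 6^{2} ≡ 1 (mod 5)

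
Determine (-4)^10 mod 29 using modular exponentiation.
By repeated squaring mod 29: (-4)^{1}≡25, (-4)^{2}≡16, (-4)^{4}≡24, (-4)^{8}≡25. Then (-4)^{10} = (-4)^{8+2} ≡ 25 × 16 ≡ 23 mod 29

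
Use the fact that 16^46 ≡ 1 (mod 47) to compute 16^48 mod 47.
By Fermat: 16^{46} ≡ 1 (mod 47). So 16^{48} = 16^{46} · 16^{2} ≡ 16^{2} ≡ 21 (mod 47)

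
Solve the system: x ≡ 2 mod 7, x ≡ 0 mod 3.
M = 7 × 3 = 21. M₁ = 3, y₁ ≡ 5 mod 7. M₂ = 7, y₂ ≡ 1 mod 3. x = 2×3×5 + 0×7×1 ≡ 9 mod 21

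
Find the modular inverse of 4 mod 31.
Since 31 is prime, by Fermat 4^(-1) ≡ 4^{29} ≡ 8 mod 31. Verify: 4 × 8 = 32 ≡ 1 mod 31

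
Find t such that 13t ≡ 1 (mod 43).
Since 43 is prime, by Fermat 13^(-1) ≡ 13^{41} ≡ 10 (mod 43). Verify: 13 × 10 = 130 ≡ 1 (mod 43)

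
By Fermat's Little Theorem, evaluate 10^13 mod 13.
By Fermat: 10^{12} ≡ 1 (mod 13). So 10^{13} = 10^{12} · 10^{1} ≡ 10^{1} ≡ 10 (mod 13)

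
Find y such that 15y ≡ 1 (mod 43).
Since 43 is prime, by Fermat 15^(-1) ≡ 15^{41} ≡ 23 (mod 43). Verify: 15 × 23 = 345 ≡ 1 (mod 43)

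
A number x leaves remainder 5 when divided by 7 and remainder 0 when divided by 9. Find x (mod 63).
M = 7 × 9 = 63. M₁ = 9, y₁ ≡ 4 (mod 7). M₂ = 7, y₂ ≡ 4 (mod 9). x = 5×9×4 + 0×7×4 ≡ 54 (mod 63)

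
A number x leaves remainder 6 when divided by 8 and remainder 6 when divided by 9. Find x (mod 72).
M = 8 × 9 = 72. M₁ = 9, y₁ ≡ 1 (mod 8). M₂ = 8, y₂ ≡ 8 (mod 9). x = 6×9×1 + 6×8×8 ≡ 6 (mod 72)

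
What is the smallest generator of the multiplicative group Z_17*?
g = 3. Powers: [3, 9, 10, 13, 5, 15, 11, 16, 14, ...] generates all 16 non-zero residues.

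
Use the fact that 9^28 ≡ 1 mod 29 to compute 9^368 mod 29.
By Fermat: 9^{28} ≡ 1 mod 29. 368 ≡ 4 mod 28. So 9^{368} ≡ 9^{4} ≡ 7 mod 29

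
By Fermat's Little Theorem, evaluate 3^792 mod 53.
By Fermat: 3^{52} ≡ 1 (mod 53). 792 ≡ 12 (mod 52). So 3^{792} ≡ 3^{12} ≡ 10 (mod 53)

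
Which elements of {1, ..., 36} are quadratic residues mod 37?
Squares in Z_37*: {1, 3, 4, 7, 9, 10, 11, 12, 16, 21, 25, 26, 27, 28, 30, 33, 34, 36}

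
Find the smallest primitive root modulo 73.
g = 5. Powers: [5, 25, 52, 41, 59, 3, 15, 2, ...] generates all 72 non-zero residues.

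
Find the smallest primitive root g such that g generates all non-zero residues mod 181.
g = 2. For each prime q|180: 2^{90}≡180, 2^{60}≡48, 2^{36}≡59, none ≡ 1, so ord_181(2) = 180 and 2 is a primitive root.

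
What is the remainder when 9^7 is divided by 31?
By repeated squaring mod 31: 9^{1}≡9, 9^{2}≡19, 9^{4}≡20. Then 9^{7} = 9^{4+2+1} ≡ 20 × 19 × 9 ≡ 10 mod 31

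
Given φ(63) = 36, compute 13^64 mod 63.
By Euler: 13^{36} ≡ 1 (mod 63) since gcd(13, 63) = 1. 64 = 1×36 + 28. So 13^{64} ≡ 13^{28} ≡ 22 (mod 63)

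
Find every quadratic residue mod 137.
Squares in Z_137*: {1, 2, 4, 7, 8, 9, 11, 14, 15, 16, 17, 18, 19, 22, 25, 28, 30, 32, 34, 36, 37, 38, 39, 44, 49, 50, 56, 59, 60, 61, 63, 64, 65, 68, 69, 72, 73, 74, 76, 77, 78, 81, 87, 88, 93, 98, 99, 100, 101, 103, 105, 107, 109, 112, 115, 118, 119, 120, 121, 122, 123, 126, 128, 129, 130, 133, 135, 136}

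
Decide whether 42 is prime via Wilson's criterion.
(41)! mod 42 = 0. Since 0 ≢ -1 (mod 42), 42 is not prime.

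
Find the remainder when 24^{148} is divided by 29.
By Fermat: 24^{28} ≡ 1 mod 29. 148 = 5×28 + 8. So 24^{148} ≡ 24^{8} ≡ 24 mod 29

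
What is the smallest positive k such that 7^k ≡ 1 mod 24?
Powers of 7 mod 24: 7^1≡7, 7^2≡1. So the order of 7 is 2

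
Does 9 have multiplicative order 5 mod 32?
Powers of 9 mod 32: 9^1≡9, 9^2≡17, 9^3≡25, 9^4≡1. Already 9^4≡1, so the order is 4 < 5. No, the actual order is 4.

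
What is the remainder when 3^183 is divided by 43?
Using Fermat: 3^{42} ≡ 1 mod 43. 183 ≡ 15 mod 42. So 3^{183} ≡ 3^{15} ≡ 22 mod 43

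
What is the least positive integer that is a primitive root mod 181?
g = 2. For each prime q|180: 2^{90}≡180, 2^{60}≡48, 2^{36}≡59, none ≡ 1, so ord_181(2) = 180 and 2 is a primitive root.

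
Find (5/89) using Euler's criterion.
(5/89) = 5^{44} mod 89 = 1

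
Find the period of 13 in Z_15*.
Powers of 13 mod 15: 13^1≡13, 13^2≡4, 13^3≡7, 13^4≡1. So the order of 13 is 4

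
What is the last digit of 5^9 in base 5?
By repeated squaring (mod 5): 5^{1}≡0, 5^{2}≡0, 5^{4}≡0, 5^{8}≡0. Then 5^{9} = 5^{8+1} ≡ 0 × 0 ≡ 0 (mod 5)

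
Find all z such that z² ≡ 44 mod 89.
The square roots of 44 mod 89 are 20 and 69. Verify: 20² = 400 ≡ 44 mod 89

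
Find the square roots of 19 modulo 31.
The square roots of 19 mod 31 are 9 and 22. Verify: 9² = 81 ≡ 19 mod 31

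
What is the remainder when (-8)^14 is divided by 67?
By repeated squaring mod 67: (-8)^{1}≡59, (-8)^{2}≡64, (-8)^{4}≡9, (-8)^{8}≡14. Then (-8)^{14} = (-8)^{8+4+2} ≡ 14 × 9 × 64 ≡ 24 mod 67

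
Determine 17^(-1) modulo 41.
Since 41 is prime, by Fermat 17^(-1) ≡ 17^{39} ≡ 29 (mod 41). Verify: 17 × 29 = 493 ≡ 1 (mod 41)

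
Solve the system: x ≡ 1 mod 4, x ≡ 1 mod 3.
M = 4 × 3 = 12. M₁ = 3, y₁ ≡ 3 mod 4. M₂ = 4, y₂ ≡ 1 mod 3. x = 1×3×3 + 1×4×1 ≡ 1 mod 12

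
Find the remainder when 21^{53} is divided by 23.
By Fermat: 21^{22} ≡ 1 (mod 23). 53 = 2×22 + 9. So 21^{53} ≡ 21^{9} ≡ 17 (mod 23)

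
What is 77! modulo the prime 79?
(78)! = (77)! × (78) ≡ -1 (mod 79). So (77)! ≡ -1 × (78)^(-1) ≡ (-1)×(-1) = 1 (mod 79)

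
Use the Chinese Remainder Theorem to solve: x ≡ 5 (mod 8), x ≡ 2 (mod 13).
M = 8 × 13 = 104. M₁ = 13, y₁ ≡ 5 (mod 8). M₂ = 8, y₂ ≡ 5 (mod 13). x = 5×13×5 + 2×8×5 ≡ 93 (mod 104)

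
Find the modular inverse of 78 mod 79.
Since 79 is prime, by Fermat 78^(-1) ≡ 78^{77} ≡ 78 (mod 79). Verify: 78 × 78 = 6084 ≡ 1 (mod 79)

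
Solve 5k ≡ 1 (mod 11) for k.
Since 11 is prime, by Fermat 5^(-1) ≡ 5^{9} ≡ 9 (mod 11). Verify: 5 × 9 = 45 ≡ 1 (mod 11)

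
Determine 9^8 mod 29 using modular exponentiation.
By repeated squaring mod 29: 9^{1}≡9, 9^{2}≡23, 9^{4}≡7, 9^{8}≡20. So 9^{8} ≡ 20 mod 29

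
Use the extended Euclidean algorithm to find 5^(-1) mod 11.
Extended GCD: 5(-2) + 11(1) = 1. So 5^(-1) ≡ -2 ≡ 9 (mod 11). Verify: 5 × 9 = 45 ≡ 1 (mod 11)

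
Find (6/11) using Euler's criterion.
(6/11) = 6^{5} mod 11 = -1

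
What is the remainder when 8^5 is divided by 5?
Using Fermat: 8^{4} ≡ 1 mod 5. 5 ≡ 1 mod 4. So 8^{5} ≡ 8^{1} ≡ 3 mod 5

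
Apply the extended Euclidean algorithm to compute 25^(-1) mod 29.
Extended GCD: 25(7) + 29(-6) = 1. So 25^(-1) ≡ 7 (mod 29). Verify: 25 × 7 = 175 ≡ 1 (mod 29)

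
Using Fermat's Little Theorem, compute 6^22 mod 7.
By Fermat: 6^{6} ≡ 1 mod 7. 22 = 3×6 + 4. So 6^{22} ≡ 6^{4} ≡ 1 mod 7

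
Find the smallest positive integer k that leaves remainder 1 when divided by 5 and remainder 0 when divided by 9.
M = 5 × 9 = 45. M₁ = 9, y₁ ≡ 4 mod 5. M₂ = 5, y₂ ≡ 2 mod 9. k = 1×9×4 + 0×5×2 ≡ 36 mod 45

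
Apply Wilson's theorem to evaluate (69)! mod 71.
(70)! = (69)! × (70) ≡ -1 mod 71. So (69)! ≡ -1 × (70)^(-1) ≡ (-1)×(-1) = 1 mod 71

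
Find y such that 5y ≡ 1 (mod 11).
Since 11 is prime, by Fermat 5^(-1) ≡ 5^{9} ≡ 9 (mod 11). Verify: 5 × 9 = 45 ≡ 1 (mod 11)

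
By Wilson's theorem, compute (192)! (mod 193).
By Wilson's theorem, (192)! ≡ -1 ≡ 192 (mod 193)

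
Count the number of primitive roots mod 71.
There are φ(71-1) = φ(70) = 24 primitive roots modulo 71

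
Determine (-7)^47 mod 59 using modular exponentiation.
By repeated squaring (mod 59): (-7)^{1}≡52, (-7)^{2}≡49, (-7)^{4}≡41, (-7)^{8}≡29, (-7)^{16}≡15, (-7)^{32}≡48. Then (-7)^{47} = (-7)^{32+8+4+2+1} ≡ 48 × 29 × 41 × 49 × 52 ≡ 32 (mod 59)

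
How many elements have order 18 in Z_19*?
There are φ(19-1) = φ(18) = 6 primitive roots modulo 19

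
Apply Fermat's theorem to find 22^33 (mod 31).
By Fermat: 22^{30} ≡ 1 (mod 31). So 22^{33} = 22^{30} · 22^{3} ≡ 22^{3} ≡ 15 (mod 31)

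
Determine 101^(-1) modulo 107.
Since 107 is prime, by Fermat 101^(-1) ≡ 101^{105} ≡ 89 mod 107. Verify: 101 × 89 = 8989 ≡ 1 mod 107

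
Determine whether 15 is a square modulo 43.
By Euler's criterion: 15^{21} ≡ 1 mod 43. Since this equals 1, 15 is a QR.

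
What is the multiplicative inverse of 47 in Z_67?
Since 67 is prime, by Fermat 47^(-1) ≡ 47^{65} ≡ 10 (mod 67). Verify: 47 × 10 = 470 ≡ 1 (mod 67)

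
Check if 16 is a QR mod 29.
By Euler's criterion: 16^{14} ≡ 1 mod 29. Since this equals 1, 16 is a QR.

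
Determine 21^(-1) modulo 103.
Since 103 is prime, by Fermat 21^(-1) ≡ 21^{101} ≡ 54 (mod 103). Verify: 21 × 54 = 1134 ≡ 1 (mod 103)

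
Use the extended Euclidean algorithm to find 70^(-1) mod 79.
Extended GCD: 70(35) + 79(-31) = 1. So 70^(-1) ≡ 35 mod 79. Verify: 70 × 35 = 2450 ≡ 1 mod 79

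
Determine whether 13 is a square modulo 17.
By Euler's criterion: 13^{8} ≡ 1 (mod 17). Since this equals 1, 13 is a QR.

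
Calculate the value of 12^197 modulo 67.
Using Fermat: 12^{66} ≡ 1 mod 67. 197 ≡ 65 mod 66. So 12^{197} ≡ 12^{65} ≡ 28 mod 67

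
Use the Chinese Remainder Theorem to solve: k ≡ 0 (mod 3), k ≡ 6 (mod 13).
M = 3 × 13 = 39. M₁ = 13, y₁ ≡ 1 (mod 3). M₂ = 3, y₂ ≡ 9 (mod 13). k = 0×13×1 + 6×3×9 ≡ 6 (mod 39)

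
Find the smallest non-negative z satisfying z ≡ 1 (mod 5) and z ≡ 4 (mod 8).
M = 5 × 8 = 40. M₁ = 8, y₁ ≡ 2 (mod 5). M₂ = 5, y₂ ≡ 5 (mod 8). z = 1×8×2 + 4×5×5 ≡ 36 (mod 40)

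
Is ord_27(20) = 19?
Powers of 20 mod 27: 20^1≡20, 20^2≡22, 20^3≡8, 20^4≡25, 20^5≡14, 20^6≡10, 20^7≡11, 20^8≡4, 20^9≡26, 20^10≡7, 20^11≡5, 20^12≡19, 20^13≡2, 20^14≡13, 20^15≡17, 20^16≡16, 20^17≡23, 20^18≡1. Already 20^18≡1, so the order is 18 < 19. No, the actual order is 18.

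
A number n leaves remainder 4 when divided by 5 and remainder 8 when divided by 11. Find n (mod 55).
M = 5 × 11 = 55. M₁ = 11, y₁ ≡ 1 (mod 5). M₂ = 5, y₂ ≡ 9 (mod 11). n = 4×11×1 + 8×5×9 ≡ 19 (mod 55)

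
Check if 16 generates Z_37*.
16^{9} ≡ 1 (mod 37) and 9 < 36, so ord_37(16) = 9 ≠ 36 and 16 is not a primitive root.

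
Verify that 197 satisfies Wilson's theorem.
(196)! mod 197 = 196. Since this equals -1 mod 197, Wilson confirms 197 is prime.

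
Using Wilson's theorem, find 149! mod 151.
(150)! = (149)! × (150) ≡ -1 (mod 151). So (149)! ≡ -1 × (150)^(-1) ≡ (-1)×(-1) = 1 (mod 151)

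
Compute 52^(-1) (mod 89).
Since 89 is prime, by Fermat 52^(-1) ≡ 52^{87} ≡ 12 (mod 89). Verify: 52 × 12 = 624 ≡ 1 (mod 89)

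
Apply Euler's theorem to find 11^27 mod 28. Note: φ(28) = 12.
By Euler: 11^{12} ≡ 1 mod 28 since gcd(11, 28) = 1. 27 = 2×12 + 3. So 11^{27} ≡ 11^{3} ≡ 15 mod 28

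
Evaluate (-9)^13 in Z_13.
Using Fermat: (-9)^{12} ≡ 1 mod 13. 13 ≡ 1 mod 12. So (-9)^{13} ≡ (-9)^{1} ≡ 4 mod 13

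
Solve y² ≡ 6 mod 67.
The square roots of 6 mod 67 are 26 and 41. Verify: 26² = 676 ≡ 6 mod 67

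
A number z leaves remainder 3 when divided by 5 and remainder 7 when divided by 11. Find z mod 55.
M = 5 × 11 = 55. M₁ = 11, y₁ ≡ 1 mod 5. M₂ = 5, y₂ ≡ 9 mod 11. z = 3×11×1 + 7×5×9 ≡ 18 mod 55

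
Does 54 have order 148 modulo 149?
54^{74} ≡ 1 (mod 149) and 74 < 148, so ord_149(54) = 74 ≠ 148 and 54 is not a primitive root.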